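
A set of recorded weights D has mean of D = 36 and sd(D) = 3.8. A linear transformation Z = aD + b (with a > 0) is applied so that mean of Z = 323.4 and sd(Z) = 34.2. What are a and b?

a = 9, b = -0.6

sd(Z) = a·sd(D) (a > 0), so a = 34.2/3.8 = 9.
mean of Z = a·mean of D + b, so b = 323.4 − 9·36 = -0.6.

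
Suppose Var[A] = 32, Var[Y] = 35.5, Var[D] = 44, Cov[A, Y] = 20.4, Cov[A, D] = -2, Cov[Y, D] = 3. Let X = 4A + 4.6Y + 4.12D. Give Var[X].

Var[X] = 2808.5656

Var[X] = a²·Var[A] + b²·Var[Y] + c²·Var[D] + 2ab·Cov[A, Y] + 2ac·Cov[A, D] + 2bc·Cov[Y, D], with a = 4, b = 4.6, c = 4.12.
= 512 + 751.18 + 746.8736 + 750.72 + (-65.92) + 113.712
= 2808.5656.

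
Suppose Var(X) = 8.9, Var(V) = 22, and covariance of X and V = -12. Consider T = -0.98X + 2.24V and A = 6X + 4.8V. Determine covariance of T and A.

By bilinearity, covariance of T and A = ac·Var(X) + bd·Var(V) + (ad+bc)·covariance of X and V, with a=-0.98, b=2.24, c=6, d=4.8.
ac·Var(X) = (-0.98)·6·8.9 = -52.332
bd·Var(V) = 2.24·4.8·22 = 236.544
(ad+bc)·covariance of X and V = (8.736)·(-12) = -104.832
covariance of T and A = -52.332 + 236.544 + (-104.832) = 79.38.

covariance of T and A = 79.38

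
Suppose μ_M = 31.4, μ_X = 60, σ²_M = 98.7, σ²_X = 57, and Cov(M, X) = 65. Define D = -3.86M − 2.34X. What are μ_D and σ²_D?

μ_D = (-3.86)·μ_M + (-2.34)·μ_X = (-3.86)·31.4 + (-2.34)·60 = -261.604.
σ²_D = a²·σ²_M + b²·σ²_X + 2ab·Cov(M, X) with a = -3.86, b = -2.34.
= (-3.86)²·98.7 + (-2.34)²·57 + 2·(-3.86)·(-2.34)·65
= 1470.59052 + 312.1092 + 1174.212 = 2956.91172.

μ_D = -261.604, σ²_D = 2956.91172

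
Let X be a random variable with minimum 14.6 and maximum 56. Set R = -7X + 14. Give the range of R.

Range of X = 56 − 14.6 = 41.4.
Range(R) = |a|·Range(X) = |-7|·41.4 = 289.8.

Range(R) = 289.8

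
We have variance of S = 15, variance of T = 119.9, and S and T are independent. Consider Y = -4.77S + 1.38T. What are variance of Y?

variance of Y = 569.63106

variance of Y = a²·variance of S + b²·variance of T + 2ab·Cov(S, T) with a = -4.77, b = 1.38.
Independence gives Cov(S, T) = 0.
= (-4.77)²·15 + 1.38²·119.9 + 2·(-4.77)·1.38·0
= 341.2935 + 228.33756 + 0 = 569.63106.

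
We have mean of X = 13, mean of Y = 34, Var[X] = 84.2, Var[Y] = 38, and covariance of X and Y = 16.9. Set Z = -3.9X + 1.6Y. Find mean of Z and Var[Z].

mean of Z = 3.7, Var[Z] = 1167.05

mean of Z = (-3.9)·mean of X + 1.6·mean of Y = (-3.9)·13 + 1.6·34 = 3.7.
Var[Z] = a²·Var[X] + b²·Var[Y] + 2ab·covariance of X and Y with a = -3.9, b = 1.6.
= (-3.9)²·84.2 + 1.6²·38 + 2·(-3.9)·1.6·16.9
= 1280.682 + 97.28 + (-210.912) = 1167.05.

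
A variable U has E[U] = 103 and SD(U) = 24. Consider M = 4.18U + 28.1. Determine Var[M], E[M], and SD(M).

Var[M] = 10064.1024, E[M] = 458.64, SD(M) = 100.32

M = 4.18U + 28.1 is linear with a = 4.18, b = 28.1.
Var[U] = 24² = 576.
Var[M] = a²·Var[U] = 4.18²·576 = 10064.1024 (the additive constant 28.1 does not affect variance).
E[M] = a·E[U] + b = 4.18·103 + 28.1 = 458.64.
SD(M) = |a|·SD(U) = |4.18|·24 = 100.32.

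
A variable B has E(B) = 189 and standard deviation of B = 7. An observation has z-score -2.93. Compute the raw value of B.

B = 168.49

B = E(B) + z·standard deviation of B = 189 + (-2.93)·7 = 168.49.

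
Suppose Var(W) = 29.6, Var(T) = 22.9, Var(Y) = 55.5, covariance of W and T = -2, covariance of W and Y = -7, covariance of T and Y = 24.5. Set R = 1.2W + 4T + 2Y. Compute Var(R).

Var(R) = a²·Var(W) + b²·Var(T) + c²·Var(Y) + 2ab·covariance of W and T + 2ac·covariance of W and Y + 2bc·covariance of T and Y, with a = 1.2, b = 4, c = 2.
= 42.624 + 366.4 + 222 + (-19.2) + (-33.6) + 392
= 970.224.

Var(R) = 970.224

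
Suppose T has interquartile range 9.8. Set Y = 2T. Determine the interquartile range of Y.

IQR(Y) = 19.6

Under Y = aT + b, IQR(Y) = |a|·IQR(T) = |2|·9.8 = 19.6 (shifts cancel; spread scales by |a|).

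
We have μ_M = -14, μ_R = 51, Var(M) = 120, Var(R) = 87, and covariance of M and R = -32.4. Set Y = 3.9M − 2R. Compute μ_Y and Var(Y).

μ_Y = 3.9·μ_M + (-2)·μ_R = 3.9·(-14) + (-2)·51 = -156.6.
Var(Y) = a²·Var(M) + b²·Var(R) + 2ab·covariance of M and R with a = 3.9, b = -2.
= 3.9²·120 + (-2)²·87 + 2·3.9·(-2)·(-32.4)
= 1825.2 + 348 + 505.44 = 2678.64.

μ_Y = -156.6, Var(Y) = 2678.64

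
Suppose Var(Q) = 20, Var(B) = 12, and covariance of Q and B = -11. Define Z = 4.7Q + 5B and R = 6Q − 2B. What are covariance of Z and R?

By bilinearity, covariance of Z and R = ac·Var(Q) + bd·Var(B) + (ad+bc)·covariance of Q and B, with a=4.7, b=5, c=6, d=-2.
ac·Var(Q) = 4.7·6·20 = 564
bd·Var(B) = 5·(-2)·12 = -120
(ad+bc)·covariance of Q and B = (20.6)·(-11) = -226.6
covariance of Z and R = 564 + (-120) + (-226.6) = 217.4.

covariance of Z and R = 217.4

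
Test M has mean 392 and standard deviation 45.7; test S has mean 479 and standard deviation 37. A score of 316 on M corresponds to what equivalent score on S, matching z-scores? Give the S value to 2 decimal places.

S = 417.47

z = (316 − 392)/45.7 ≈ -1.663.
S = 479 + z·37 = 479 + (316 − 392)·37/45.7 ≈ 417.47.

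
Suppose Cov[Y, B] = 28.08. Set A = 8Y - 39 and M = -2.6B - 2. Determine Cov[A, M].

Cov[A, M] = -584.064

Cov[A, M] = a·c·Cov[Y, B] = 8·(-2.6)·28.08 = -584.064. Additive constants drop out.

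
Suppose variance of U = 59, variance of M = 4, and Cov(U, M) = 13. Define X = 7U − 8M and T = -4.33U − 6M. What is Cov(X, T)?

Cov(X, T) = -1691.97

By bilinearity, Cov(X, T) = ac·variance of U + bd·variance of M + (ad+bc)·Cov(U, M), with a=7, b=-8, c=-4.33, d=-6.
ac·variance of U = 7·(-4.33)·59 = -1788.29
bd·variance of M = (-8)·(-6)·4 = 192
(ad+bc)·Cov(U, M) = (-7.36)·13 = -95.68
Cov(X, T) = -1788.29 + 192 + (-95.68) = -1691.97.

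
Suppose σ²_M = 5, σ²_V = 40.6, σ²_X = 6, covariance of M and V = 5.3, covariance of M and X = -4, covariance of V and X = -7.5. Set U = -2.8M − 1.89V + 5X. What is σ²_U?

σ²_U = 644.07246

σ²_U = a²·σ²_M + b²·σ²_V + c²·σ²_X + 2ab·covariance of M and V + 2ac·covariance of M and X + 2bc·covariance of V and X, with a = -2.8, b = -1.89, c = 5.
= 39.2 + 145.02726 + 150 + 56.0952 + 112 + 141.75
= 644.07246.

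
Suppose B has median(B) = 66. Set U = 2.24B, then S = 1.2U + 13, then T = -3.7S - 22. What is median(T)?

median(T) = -726.5096

median(U) = 2.24·66 = 147.84.
median(S) = 1.2·147.84 + 13 = 190.408.
median(T) = (-3.7)·190.408 + (-22) = -726.5096.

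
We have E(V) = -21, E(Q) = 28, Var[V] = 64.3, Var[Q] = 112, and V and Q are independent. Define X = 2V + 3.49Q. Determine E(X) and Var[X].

E(X) = 2·E(V) + 3.49·E(Q) = 2·(-21) + 3.49·28 = 55.72.
Var[X] = a²·Var[V] + b²·Var[Q] + 2ab·Cov[V, Q] with a = 2, b = 3.49.
Independence gives Cov[V, Q] = 0.
= 2²·64.3 + 3.49²·112 + 2·2·3.49·0
= 257.2 + 1364.1712 + 0 = 1621.3712.

E(X) = 55.72, Var[X] = 1621.3712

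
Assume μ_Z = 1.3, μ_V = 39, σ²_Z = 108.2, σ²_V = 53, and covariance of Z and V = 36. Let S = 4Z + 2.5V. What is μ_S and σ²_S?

μ_S = 102.7, σ²_S = 2782.45

μ_S = 4·μ_Z + 2.5·μ_V = 4·1.3 + 2.5·39 = 102.7.
σ²_S = a²·σ²_Z + b²·σ²_V + 2ab·covariance of Z and V with a = 4, b = 2.5.
= 4²·108.2 + 2.5²·53 + 2·4·2.5·36
= 1731.2 + 331.25 + 720 = 2782.45.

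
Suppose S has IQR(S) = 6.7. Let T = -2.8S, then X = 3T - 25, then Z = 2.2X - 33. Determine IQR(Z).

IQR(Z) = 123.816

IQR(T) = |-2.8|·6.7 = 18.76.
IQR(X) = |3|·18.76 = 56.28.
IQR(Z) = |2.2|·56.28 = 123.816.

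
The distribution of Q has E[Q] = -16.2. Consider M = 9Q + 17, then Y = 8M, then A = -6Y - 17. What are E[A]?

E[A] = 6165.4

E[M] = 9·(-16.2) + 17 = -128.8.
E[Y] = 8·(-128.8) = -1030.4.
E[A] = (-6)·(-1030.4) + (-17) = 6165.4.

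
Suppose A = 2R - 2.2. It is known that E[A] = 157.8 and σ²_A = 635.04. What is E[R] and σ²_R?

From A = 2R - 2.2: E[A] = a·E[R] + b, so E[R] = (E[A] − b)/a = (157.8 − (-2.2))/2 = 80.
σ²_A = a²·σ²_R, so σ²_R = 635.04/2² = 158.76.

E[R] = 80, σ²_R = 158.76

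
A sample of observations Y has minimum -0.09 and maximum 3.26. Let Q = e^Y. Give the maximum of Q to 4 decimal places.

max(Q) = 26.0495

e^Y is increasing on this domain, so max(Q) comes from max(Y) = 3.26: max(Q) = exp(3.26) ≈ 26.0495.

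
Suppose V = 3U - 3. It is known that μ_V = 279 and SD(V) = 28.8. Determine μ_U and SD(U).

μ_U = 94, SD(U) = 9.6

From V = 3U - 3: μ_V = a·μ_U + b, so μ_U = (μ_V − b)/a = (279 − (-3))/3 = 94.
SD(V) = |a|·SD(U), so SD(U) = 28.8/|3| = 9.6.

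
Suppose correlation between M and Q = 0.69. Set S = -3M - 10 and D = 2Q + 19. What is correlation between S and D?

correlation between S and D = -0.69

Linear rescalings preserve |correlation|; the slopes -3 and 2 have opposite signs, so the correlation flips sign: correlation between S and D = −correlation between M and Q = -0.69.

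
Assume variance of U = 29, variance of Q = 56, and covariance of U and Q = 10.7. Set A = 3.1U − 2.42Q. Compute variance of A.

variance of A = 446.1056

variance of A = a²·variance of U + b²·variance of Q + 2ab·covariance of U and Q with a = 3.1, b = -2.42.
= 3.1²·29 + (-2.42)²·56 + 2·3.1·(-2.42)·10.7
= 278.69 + 327.9584 + (-160.5428) = 446.1056.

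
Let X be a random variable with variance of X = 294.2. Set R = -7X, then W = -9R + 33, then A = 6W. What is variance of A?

variance of R = (-7)²·294.2 = 14415.8.
variance of W = (-9)²·14415.8 = 1167679.8.
variance of A = 6²·1167679.8 = 42036472.8.

variance of A = 42036472.8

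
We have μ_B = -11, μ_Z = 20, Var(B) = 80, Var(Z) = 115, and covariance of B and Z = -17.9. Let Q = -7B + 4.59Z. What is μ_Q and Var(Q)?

μ_Q = 168.8, Var(Q) = 7493.0855

μ_Q = (-7)·μ_B + 4.59·μ_Z = (-7)·(-11) + 4.59·20 = 168.8.
Var(Q) = a²·Var(B) + b²·Var(Z) + 2ab·covariance of B and Z with a = -7, b = 4.59.
= (-7)²·80 + 4.59²·115 + 2·(-7)·4.59·(-17.9)
= 3920 + 2422.8315 + 1150.254 = 7493.0855.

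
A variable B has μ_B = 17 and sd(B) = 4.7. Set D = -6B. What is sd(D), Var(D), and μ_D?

D = -6B is linear with a = -6, b = 0.
sd(D) = |a|·sd(B) = |-6|·4.7 = 28.2.
Var(B) = 4.7² = 22.09.
Var(D) = a²·Var(B) = (-6)²·22.09 = 795.24.
μ_D = a·μ_B + b = (-6)·17 = -102.

sd(D) = 28.2, Var(D) = 795.24, μ_D = -102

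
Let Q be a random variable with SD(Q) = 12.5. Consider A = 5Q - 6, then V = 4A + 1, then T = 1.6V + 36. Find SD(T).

SD(A) = |5|·12.5 = 62.5.
SD(V) = |4|·62.5 = 250.
SD(T) = |1.6|·250 = 400.

SD(T) = 400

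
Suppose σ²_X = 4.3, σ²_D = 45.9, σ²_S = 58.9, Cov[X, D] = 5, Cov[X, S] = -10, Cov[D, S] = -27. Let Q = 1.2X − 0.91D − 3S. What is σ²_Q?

σ²_Q = 487.96179

σ²_Q = a²·σ²_X + b²·σ²_D + c²·σ²_S + 2ab·Cov[X, D] + 2ac·Cov[X, S] + 2bc·Cov[D, S], with a = 1.2, b = -0.91, c = -3.
= 6.192 + 38.00979 + 530.1 + (-10.92) + 72 + (-147.42)
= 487.96179.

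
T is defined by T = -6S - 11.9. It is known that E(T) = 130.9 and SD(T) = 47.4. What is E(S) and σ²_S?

E(S) = -23.8, σ²_S = 62.41

From T = -6S - 11.9: E(T) = a·E(S) + b, so E(S) = (E(T) − b)/a = (130.9 − (-11.9))/(-6) = -23.8.
σ²_T = 47.4² = 2246.76.
σ²_T = a²·σ²_S, so σ²_S = 2246.76/(-6)² = 62.41.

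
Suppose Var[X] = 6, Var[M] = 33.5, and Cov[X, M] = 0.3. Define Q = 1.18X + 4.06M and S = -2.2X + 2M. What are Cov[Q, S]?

By bilinearity, Cov[Q, S] = ac·Var[X] + bd·Var[M] + (ad+bc)·Cov[X, M], with a=1.18, b=4.06, c=-2.2, d=2.
ac·Var[X] = 1.18·(-2.2)·6 = -15.576
bd·Var[M] = 4.06·2·33.5 = 272.02
(ad+bc)·Cov[X, M] = (-6.572)·0.3 = -1.9716
Cov[Q, S] = -15.576 + 272.02 + (-1.9716) = 254.4724.

Cov[Q, S] = 254.4724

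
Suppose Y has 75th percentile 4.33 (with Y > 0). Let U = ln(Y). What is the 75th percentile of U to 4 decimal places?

ln(Y) is increasing, so P_{75}(U) = g(P_{75}(Y)) ≈ 1.4656.

75th percentile of U = 1.4656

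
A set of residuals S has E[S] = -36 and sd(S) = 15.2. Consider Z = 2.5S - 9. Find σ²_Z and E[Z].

σ²_Z = 1444, E[Z] = -99

Z = 2.5S - 9 is linear with a = 2.5, b = -9.
σ²_S = 15.2² = 231.04.
σ²_Z = a²·σ²_S = 2.5²·231.04 = 1444 (the additive constant -9 does not affect variance).
E[Z] = a·E[S] + b = 2.5·(-36) + (-9) = -99.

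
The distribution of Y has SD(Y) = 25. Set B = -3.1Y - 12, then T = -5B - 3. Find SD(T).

SD(T) = 387.5

SD(B) = |-3.1|·25 = 77.5.
SD(T) = |-5|·77.5 = 387.5.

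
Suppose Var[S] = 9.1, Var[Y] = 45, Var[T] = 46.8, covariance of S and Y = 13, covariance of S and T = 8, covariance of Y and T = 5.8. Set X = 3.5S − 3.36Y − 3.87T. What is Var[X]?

Var[X] = a²·Var[S] + b²·Var[Y] + c²·Var[T] + 2ab·covariance of S and Y + 2ac·covariance of S and T + 2bc·covariance of Y and T, with a = 3.5, b = -3.36, c = -3.87.
= 111.475 + 508.032 + 700.91892 + (-305.76) + (-216.72) + 150.83712
= 948.78304.

Var[X] = 948.78304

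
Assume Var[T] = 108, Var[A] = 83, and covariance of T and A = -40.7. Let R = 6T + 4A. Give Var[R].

Var[R] = a²·Var[T] + b²·Var[A] + 2ab·covariance of T and A with a = 6, b = 4.
= 6²·108 + 4²·83 + 2·6·4·(-40.7)
= 3888 + 1328 + (-1953.6) = 3262.4.

Var[R] = 3262.4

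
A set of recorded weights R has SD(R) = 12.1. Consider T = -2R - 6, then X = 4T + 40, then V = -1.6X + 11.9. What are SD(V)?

SD(T) = |-2|·12.1 = 24.2.
SD(X) = |4|·24.2 = 96.8.
SD(V) = |-1.6|·96.8 = 154.88.

SD(V) = 154.88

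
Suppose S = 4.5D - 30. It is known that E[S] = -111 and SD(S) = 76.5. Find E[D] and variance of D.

From S = 4.5D - 30: E[S] = a·E[D] + b, so E[D] = (E[S] − b)/a = (-111 − (-30))/4.5 = -18.
variance of S = 76.5² = 5852.25.
variance of S = a²·variance of D, so variance of D = 5852.25/4.5² = 289.

E[D] = -18, variance of D = 289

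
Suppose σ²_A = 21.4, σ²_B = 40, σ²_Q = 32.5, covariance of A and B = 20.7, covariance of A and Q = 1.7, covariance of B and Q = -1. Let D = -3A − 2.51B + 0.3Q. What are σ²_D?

σ²_D = 757.717

σ²_D = a²·σ²_A + b²·σ²_B + c²·σ²_Q + 2ab·covariance of A and B + 2ac·covariance of A and Q + 2bc·covariance of B and Q, with a = -3, b = -2.51, c = 0.3.
= 192.6 + 252.004 + 2.925 + 311.742 + (-3.06) + 1.506
= 757.717.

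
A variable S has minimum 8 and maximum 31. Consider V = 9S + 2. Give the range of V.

Range of S = 31 − 8 = 23.
Range(V) = |a|·Range(S) = |9|·23 = 207.

Range(V) = 207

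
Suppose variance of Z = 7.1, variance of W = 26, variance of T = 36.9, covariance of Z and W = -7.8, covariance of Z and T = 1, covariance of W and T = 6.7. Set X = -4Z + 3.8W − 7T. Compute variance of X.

variance of X = a²·variance of Z + b²·variance of W + c²·variance of T + 2ab·covariance of Z and W + 2ac·covariance of Z and T + 2bc·covariance of W and T, with a = -4, b = 3.8, c = -7.
= 113.6 + 375.44 + 1808.1 + 237.12 + 56 + (-356.44)
= 2233.82.

variance of X = 2233.82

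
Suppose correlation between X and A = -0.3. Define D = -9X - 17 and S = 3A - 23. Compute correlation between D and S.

Linear rescalings preserve |correlation|; the slopes -9 and 3 have opposite signs, so the correlation flips sign: correlation between D and S = −correlation between X and A = 0.3.

correlation between D and S = 0.3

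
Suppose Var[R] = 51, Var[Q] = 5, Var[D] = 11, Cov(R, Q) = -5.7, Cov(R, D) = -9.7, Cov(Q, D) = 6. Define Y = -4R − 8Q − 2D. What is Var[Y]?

Var[Y] = a²·Var[R] + b²·Var[Q] + c²·Var[D] + 2ab·Cov(R, Q) + 2ac·Cov(R, D) + 2bc·Cov(Q, D), with a = -4, b = -8, c = -2.
= 816 + 320 + 44 + (-364.8) + (-155.2) + 192
= 852.

Var[Y] = 852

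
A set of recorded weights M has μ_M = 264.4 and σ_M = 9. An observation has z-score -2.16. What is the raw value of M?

M = μ_M + z·σ_M = 264.4 + (-2.16)·9 = 244.96.

M = 244.96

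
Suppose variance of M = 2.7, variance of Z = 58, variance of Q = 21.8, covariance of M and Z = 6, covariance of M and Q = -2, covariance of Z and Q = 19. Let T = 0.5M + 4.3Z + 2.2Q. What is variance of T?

variance of T = 1559.487

variance of T = a²·variance of M + b²·variance of Z + c²·variance of Q + 2ab·covariance of M and Z + 2ac·covariance of M and Q + 2bc·covariance of Z and Q, with a = 0.5, b = 4.3, c = 2.2.
= 0.675 + 1072.42 + 105.512 + 25.8 + (-4.4) + 359.48
= 1559.487.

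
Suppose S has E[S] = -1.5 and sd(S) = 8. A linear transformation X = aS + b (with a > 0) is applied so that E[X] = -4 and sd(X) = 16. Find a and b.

a = 2, b = -1

sd(X) = a·sd(S) (a > 0), so a = 16/8 = 2.
E[X] = a·E[S] + b, so b = -4 − 2·(-1.5) = -1.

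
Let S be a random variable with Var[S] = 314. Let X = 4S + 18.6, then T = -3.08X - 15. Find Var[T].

Var[X] = 4²·314 = 5024.
Var[T] = (-3.08)²·5024 = 47659.6736.

Var[T] = 47659.6736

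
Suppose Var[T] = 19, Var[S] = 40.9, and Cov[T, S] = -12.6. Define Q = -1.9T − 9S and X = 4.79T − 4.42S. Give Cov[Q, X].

Cov[Q, X] = 1891.4542

By bilinearity, Cov[Q, X] = ac·Var[T] + bd·Var[S] + (ad+bc)·Cov[T, S], with a=-1.9, b=-9, c=4.79, d=-4.42.
ac·Var[T] = (-1.9)·4.79·19 = -172.919
bd·Var[S] = (-9)·(-4.42)·40.9 = 1627.002
(ad+bc)·Cov[T, S] = (-34.712)·(-12.6) = 437.3712
Cov[Q, X] = -172.919 + 1627.002 + 437.3712 = 1891.4542.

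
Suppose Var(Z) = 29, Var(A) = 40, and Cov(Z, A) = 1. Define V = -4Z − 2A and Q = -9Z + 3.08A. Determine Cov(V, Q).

Cov(V, Q) = 803.28

By bilinearity, Cov(V, Q) = ac·Var(Z) + bd·Var(A) + (ad+bc)·Cov(Z, A), with a=-4, b=-2, c=-9, d=3.08.
ac·Var(Z) = (-4)·(-9)·29 = 1044
bd·Var(A) = (-2)·3.08·40 = -246.4
(ad+bc)·Cov(Z, A) = (5.68)·1 = 5.68
Cov(V, Q) = 1044 + (-246.4) + 5.68 = 803.28.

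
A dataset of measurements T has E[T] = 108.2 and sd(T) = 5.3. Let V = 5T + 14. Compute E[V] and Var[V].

E[V] = 555, Var[V] = 702.25

V = 5T + 14 is linear with a = 5, b = 14.
E[V] = a·E[T] + b = 5·108.2 + 14 = 555.
Var[T] = 5.3² = 28.09.
Var[V] = a²·Var[T] = 5²·28.09 = 702.25 (the additive constant 14 does not affect variance).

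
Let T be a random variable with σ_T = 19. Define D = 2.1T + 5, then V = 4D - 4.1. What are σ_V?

σ_V = 159.6

σ_D = |2.1|·19 = 39.9.
σ_V = |4|·39.9 = 159.6.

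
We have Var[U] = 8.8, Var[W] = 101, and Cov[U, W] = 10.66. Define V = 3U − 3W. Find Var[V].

Var[V] = 796.32

Var[V] = a²·Var[U] + b²·Var[W] + 2ab·Cov[U, W] with a = 3, b = -3.
= 3²·8.8 + (-3)²·101 + 2·3·(-3)·10.66
= 79.2 + 909 + (-191.88) = 796.32.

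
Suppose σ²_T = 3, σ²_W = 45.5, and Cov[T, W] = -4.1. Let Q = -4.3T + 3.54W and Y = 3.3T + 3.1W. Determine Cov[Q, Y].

By bilinearity, Cov[Q, Y] = ac·σ²_T + bd·σ²_W + (ad+bc)·Cov[T, W], with a=-4.3, b=3.54, c=3.3, d=3.1.
ac·σ²_T = (-4.3)·3.3·3 = -42.57
bd·σ²_W = 3.54·3.1·45.5 = 499.317
(ad+bc)·Cov[T, W] = (-1.648)·(-4.1) = 6.7568
Cov[Q, Y] = -42.57 + 499.317 + 6.7568 = 463.5038.

Cov[Q, Y] = 463.5038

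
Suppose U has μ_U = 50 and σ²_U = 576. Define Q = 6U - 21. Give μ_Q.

Q = 6U - 21 is linear with a = 6, b = -21.
μ_Q = a·μ_U + b = 6·50 + (-21) = 279.

μ_Q = 279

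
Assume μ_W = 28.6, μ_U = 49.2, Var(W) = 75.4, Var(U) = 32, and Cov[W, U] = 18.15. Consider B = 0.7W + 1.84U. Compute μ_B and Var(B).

μ_B = 0.7·μ_W + 1.84·μ_U = 0.7·28.6 + 1.84·49.2 = 110.548.
Var(B) = a²·Var(W) + b²·Var(U) + 2ab·Cov[W, U] with a = 0.7, b = 1.84.
= 0.7²·75.4 + 1.84²·32 + 2·0.7·1.84·18.15
= 36.946 + 108.3392 + 46.7544 = 192.0396.

μ_B = 110.548, Var(B) = 192.0396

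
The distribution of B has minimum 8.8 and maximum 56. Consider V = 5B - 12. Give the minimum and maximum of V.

a = 5 > 0, so min(V) = a·min(B)+b = 5·8.8 + (-12) = 32 and max(V) = 5·56 + (-12) = 268.

min(V) = 32, max(V) = 268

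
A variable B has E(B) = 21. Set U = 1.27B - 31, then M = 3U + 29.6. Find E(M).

E(U) = 1.27·21 + (-31) = -4.33.
E(M) = 3·(-4.33) + 29.6 = 16.61.

E(M) = 16.61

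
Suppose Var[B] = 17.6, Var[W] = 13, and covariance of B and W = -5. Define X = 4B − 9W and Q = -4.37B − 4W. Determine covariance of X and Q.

covariance of X and Q = 43.702

By bilinearity, covariance of X and Q = ac·Var[B] + bd·Var[W] + (ad+bc)·covariance of B and W, with a=4, b=-9, c=-4.37, d=-4.
ac·Var[B] = 4·(-4.37)·17.6 = -307.648
bd·Var[W] = (-9)·(-4)·13 = 468
(ad+bc)·covariance of B and W = (23.33)·(-5) = -116.65
covariance of X and Q = -307.648 + 468 + (-116.65) = 43.702.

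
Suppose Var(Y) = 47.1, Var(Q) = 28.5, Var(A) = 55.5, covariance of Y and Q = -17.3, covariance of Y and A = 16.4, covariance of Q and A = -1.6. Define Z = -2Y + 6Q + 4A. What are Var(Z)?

Var(Z) = a²·Var(Y) + b²·Var(Q) + c²·Var(A) + 2ab·covariance of Y and Q + 2ac·covariance of Y and A + 2bc·covariance of Q and A, with a = -2, b = 6, c = 4.
= 188.4 + 1026 + 888 + 415.2 + (-262.4) + (-76.8)
= 2178.4.

Var(Z) = 2178.4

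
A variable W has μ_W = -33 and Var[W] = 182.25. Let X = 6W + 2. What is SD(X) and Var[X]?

SD(X) = 81, Var[X] = 6561

X = 6W + 2 is linear with a = 6, b = 2.
SD(W) = √182.25 = 13.5.
SD(X) = |a|·SD(W) = |6|·13.5 = 81.
Var[X] = a²·Var[W] = 6²·182.25 = 6561 (the additive constant 2 does not affect variance).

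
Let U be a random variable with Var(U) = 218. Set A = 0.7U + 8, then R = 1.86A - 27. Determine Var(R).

Var(R) = 369.554472

Var(A) = 0.7²·218 = 106.82.
Var(R) = 1.86²·106.82 = 369.554472.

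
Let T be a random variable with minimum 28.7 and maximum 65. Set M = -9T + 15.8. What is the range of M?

Range(M) = 326.7

Range of T = 65 − 28.7 = 36.3.
Range(M) = |a|·Range(T) = |-9|·36.3 = 326.7.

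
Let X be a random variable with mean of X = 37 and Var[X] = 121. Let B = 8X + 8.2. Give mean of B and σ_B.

B = 8X + 8.2 is linear with a = 8, b = 8.2.
mean of B = a·mean of X + b = 8·37 + 8.2 = 304.2.
σ_X = √121 = 11.
σ_B = |a|·σ_X = |8|·11 = 88.

mean of B = 304.2, σ_B = 88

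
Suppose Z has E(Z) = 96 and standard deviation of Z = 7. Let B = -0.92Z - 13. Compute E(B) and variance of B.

B = -0.92Z - 13 is linear with a = -0.92, b = -13.
E(B) = a·E(Z) + b = (-0.92)·96 + (-13) = -101.32.
variance of Z = 7² = 49.
variance of B = a²·variance of Z = (-0.92)²·49 = 41.4736 (the additive constant -13 does not affect variance).

E(B) = -101.32, variance of B = 41.4736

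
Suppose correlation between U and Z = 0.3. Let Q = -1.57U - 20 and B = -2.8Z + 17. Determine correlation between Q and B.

correlation between Q and B = 0.3

Linear rescalings preserve correlation up to sign; here the slopes -1.57 and -2.8 have the same sign, so correlation between Q and B = correlation between U and Z = 0.3.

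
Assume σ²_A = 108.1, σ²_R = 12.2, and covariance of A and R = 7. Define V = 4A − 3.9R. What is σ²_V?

σ²_V = a²·σ²_A + b²·σ²_R + 2ab·covariance of A and R with a = 4, b = -3.9.
= 4²·108.1 + (-3.9)²·12.2 + 2·4·(-3.9)·7
= 1729.6 + 185.562 + (-218.4) = 1696.762.

σ²_V = 1696.762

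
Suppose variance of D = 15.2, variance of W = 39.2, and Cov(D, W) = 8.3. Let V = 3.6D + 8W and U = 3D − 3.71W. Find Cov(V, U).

By bilinearity, Cov(V, U) = ac·variance of D + bd·variance of W + (ad+bc)·Cov(D, W), with a=3.6, b=8, c=3, d=-3.71.
ac·variance of D = 3.6·3·15.2 = 164.16
bd·variance of W = 8·(-3.71)·39.2 = -1163.456
(ad+bc)·Cov(D, W) = (10.644)·8.3 = 88.3452
Cov(V, U) = 164.16 + (-1163.456) + 88.3452 = -910.9508.

Cov(V, U) = -910.9508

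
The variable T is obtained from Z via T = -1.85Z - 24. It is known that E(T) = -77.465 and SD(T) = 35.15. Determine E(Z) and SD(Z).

From T = -1.85Z - 24: E(T) = a·E(Z) + b, so E(Z) = (E(T) − b)/a = (-77.465 − (-24))/(-1.85) = 28.9.
SD(T) = |a|·SD(Z), so SD(Z) = 35.15/|-1.85| = 19.

E(Z) = 28.9, SD(Z) = 19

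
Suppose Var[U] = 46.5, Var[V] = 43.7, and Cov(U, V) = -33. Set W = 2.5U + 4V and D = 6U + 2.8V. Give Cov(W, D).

Cov(W, D) = 163.94

By bilinearity, Cov(W, D) = ac·Var[U] + bd·Var[V] + (ad+bc)·Cov(U, V), with a=2.5, b=4, c=6, d=2.8.
ac·Var[U] = 2.5·6·46.5 = 697.5
bd·Var[V] = 4·2.8·43.7 = 489.44
(ad+bc)·Cov(U, V) = (31)·(-33) = -1023
Cov(W, D) = 697.5 + 489.44 + (-1023) = 163.94.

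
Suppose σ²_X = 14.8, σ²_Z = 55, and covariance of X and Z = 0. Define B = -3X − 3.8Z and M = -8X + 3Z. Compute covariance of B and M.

covariance of B and M = -271.8

By bilinearity, covariance of B and M = ac·σ²_X + bd·σ²_Z + (ad+bc)·covariance of X and Z, with a=-3, b=-3.8, c=-8, d=3.
ac·σ²_X = (-3)·(-8)·14.8 = 355.2
bd·σ²_Z = (-3.8)·3·55 = -627
(ad+bc)·covariance of X and Z = (21.4)·0 = 0
covariance of B and M = 355.2 + (-627) + 0 = -271.8.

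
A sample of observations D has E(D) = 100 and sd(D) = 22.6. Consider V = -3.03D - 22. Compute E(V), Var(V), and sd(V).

V = -3.03D - 22 is linear with a = -3.03, b = -22.
E(V) = a·E(D) + b = (-3.03)·100 + (-22) = -325.
Var(D) = 22.6² = 510.76.
Var(V) = a²·Var(D) = (-3.03)²·510.76 = 4689.236484 (the additive constant -22 does not affect variance).
sd(V) = |a|·sd(D) = |-3.03|·22.6 = 68.478.

E(V) = -325, Var(V) = 4689.236484, sd(V) = 68.478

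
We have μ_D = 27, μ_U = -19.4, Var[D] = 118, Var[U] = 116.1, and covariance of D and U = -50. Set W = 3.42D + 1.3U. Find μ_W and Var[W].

μ_W = 67.12, Var[W] = 1131.7842

μ_W = 3.42·μ_D + 1.3·μ_U = 3.42·27 + 1.3·(-19.4) = 67.12.
Var[W] = a²·Var[D] + b²·Var[U] + 2ab·covariance of D and U with a = 3.42, b = 1.3.
= 3.42²·118 + 1.3²·116.1 + 2·3.42·1.3·(-50)
= 1380.1752 + 196.209 + (-444.6) = 1131.7842.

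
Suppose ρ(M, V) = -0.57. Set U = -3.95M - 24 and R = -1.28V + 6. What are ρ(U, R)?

ρ(U, R) = -0.57

Linear rescalings preserve correlation up to sign; here the slopes -3.95 and -1.28 have the same sign, so ρ(U, R) = ρ(M, V) = -0.57.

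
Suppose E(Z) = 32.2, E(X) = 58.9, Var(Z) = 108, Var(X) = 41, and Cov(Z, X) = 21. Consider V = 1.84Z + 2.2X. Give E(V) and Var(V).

E(V) = 188.828, Var(V) = 734.1008

E(V) = 1.84·E(Z) + 2.2·E(X) = 1.84·32.2 + 2.2·58.9 = 188.828.
Var(V) = a²·Var(Z) + b²·Var(X) + 2ab·Cov(Z, X) with a = 1.84, b = 2.2.
= 1.84²·108 + 2.2²·41 + 2·1.84·2.2·21
= 365.6448 + 198.44 + 170.016 = 734.1008.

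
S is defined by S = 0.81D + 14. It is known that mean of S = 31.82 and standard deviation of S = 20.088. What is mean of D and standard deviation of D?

From S = 0.81D + 14: mean of S = a·mean of D + b, so mean of D = (mean of S − b)/a = (31.82 − 14)/0.81 = 22.
standard deviation of S = |a|·standard deviation of D, so standard deviation of D = 20.088/|0.81| = 24.8.

mean of D = 22, standard deviation of D = 24.8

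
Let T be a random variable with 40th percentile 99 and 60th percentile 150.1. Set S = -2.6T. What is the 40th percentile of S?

40th percentile of S = -390.26

Since a = -2.6 < 0 the transformation is decreasing, reversing order: the 40th percentile of S corresponds to the 60th percentile of T.
So P_{40}(S) = a·P_{60}(T) + b = (-2.6)·150.1 = -390.26.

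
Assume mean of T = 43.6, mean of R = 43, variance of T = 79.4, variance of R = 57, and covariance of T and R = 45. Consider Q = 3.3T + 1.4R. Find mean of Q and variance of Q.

mean of Q = 3.3·mean of T + 1.4·mean of R = 3.3·43.6 + 1.4·43 = 204.08.
variance of Q = a²·variance of T + b²·variance of R + 2ab·covariance of T and R with a = 3.3, b = 1.4.
= 3.3²·79.4 + 1.4²·57 + 2·3.3·1.4·45
= 864.666 + 111.72 + 415.8 = 1392.186.

mean of Q = 204.08, variance of Q = 1392.186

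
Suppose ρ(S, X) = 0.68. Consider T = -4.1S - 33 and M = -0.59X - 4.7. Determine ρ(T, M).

ρ(T, M) = 0.68

Linear rescalings preserve correlation up to sign; here the slopes -4.1 and -0.59 have the same sign, so ρ(T, M) = ρ(S, X) = 0.68.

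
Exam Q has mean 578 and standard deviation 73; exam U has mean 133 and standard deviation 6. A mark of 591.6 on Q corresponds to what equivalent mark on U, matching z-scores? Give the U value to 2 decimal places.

z = (591.6 − 578)/73 ≈ 0.1863.
U = 133 + z·6 = 133 + (591.6 − 578)·6/73 ≈ 134.12.

U = 134.12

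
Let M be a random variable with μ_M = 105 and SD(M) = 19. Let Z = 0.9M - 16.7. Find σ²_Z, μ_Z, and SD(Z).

Z = 0.9M - 16.7 is linear with a = 0.9, b = -16.7.
σ²_M = 19² = 361.
σ²_Z = a²·σ²_M = 0.9²·361 = 292.41 (the additive constant -16.7 does not affect variance).
μ_Z = a·μ_M + b = 0.9·105 + (-16.7) = 77.8.
SD(Z) = |a|·SD(M) = |0.9|·19 = 17.1.

σ²_Z = 292.41, μ_Z = 77.8, SD(Z) = 17.1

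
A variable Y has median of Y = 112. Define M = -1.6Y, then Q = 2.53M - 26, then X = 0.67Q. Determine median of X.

median of X = -321.18192

median of M = (-1.6)·112 = -179.2.
median of Q = 2.53·(-179.2) + (-26) = -479.376.
median of X = 0.67·(-479.376) = -321.18192.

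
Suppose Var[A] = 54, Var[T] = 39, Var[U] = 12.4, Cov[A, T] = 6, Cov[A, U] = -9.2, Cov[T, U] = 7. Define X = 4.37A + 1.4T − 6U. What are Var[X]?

Var[X] = a²·Var[A] + b²·Var[T] + c²·Var[U] + 2ab·Cov[A, T] + 2ac·Cov[A, U] + 2bc·Cov[T, U], with a = 4.37, b = 1.4, c = -6.
= 1031.2326 + 76.44 + 446.4 + 73.416 + 482.448 + (-117.6)
= 1992.3366.

Var[X] = 1992.3366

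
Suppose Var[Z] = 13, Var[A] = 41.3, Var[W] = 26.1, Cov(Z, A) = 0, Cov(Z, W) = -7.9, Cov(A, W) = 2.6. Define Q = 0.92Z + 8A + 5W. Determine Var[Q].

Var[Q] = 3442.0232

Var[Q] = a²·Var[Z] + b²·Var[A] + c²·Var[W] + 2ab·Cov(Z, A) + 2ac·Cov(Z, W) + 2bc·Cov(A, W), with a = 0.92, b = 8, c = 5.
= 11.0032 + 2643.2 + 652.5 + 0 + (-72.68) + 208
= 3442.0232.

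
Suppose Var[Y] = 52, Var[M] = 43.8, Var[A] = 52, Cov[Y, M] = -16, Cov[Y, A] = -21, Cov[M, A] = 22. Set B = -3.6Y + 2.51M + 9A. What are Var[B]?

Var[B] = a²·Var[Y] + b²·Var[M] + c²·Var[A] + 2ab·Cov[Y, M] + 2ac·Cov[Y, A] + 2bc·Cov[M, A], with a = -3.6, b = 2.51, c = 9.
= 673.92 + 275.94438 + 4212 + 289.152 + 1360.8 + 993.96
= 7805.77638.

Var[B] = 7805.77638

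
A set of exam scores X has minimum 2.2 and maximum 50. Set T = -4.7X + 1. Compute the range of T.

Range(T) = 224.66

Range of X = 50 − 2.2 = 47.8.
Range(T) = |a|·Range(X) = |-4.7|·47.8 = 224.66.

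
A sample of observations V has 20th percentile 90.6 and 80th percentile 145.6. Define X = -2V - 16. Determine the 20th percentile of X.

Since a = -2 < 0 the transformation is decreasing, reversing order: the 20th percentile of X corresponds to the 80th percentile of V.
So P_{20}(X) = a·P_{80}(V) + b = (-2)·145.6 + (-16) = -307.2.

20th percentile of X = -307.2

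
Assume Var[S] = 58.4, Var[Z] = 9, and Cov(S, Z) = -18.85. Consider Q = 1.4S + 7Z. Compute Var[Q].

Var[Q] = a²·Var[S] + b²·Var[Z] + 2ab·Cov(S, Z) with a = 1.4, b = 7.
= 1.4²·58.4 + 7²·9 + 2·1.4·7·(-18.85)
= 114.464 + 441 + (-369.46) = 186.004.

Var[Q] = 186.004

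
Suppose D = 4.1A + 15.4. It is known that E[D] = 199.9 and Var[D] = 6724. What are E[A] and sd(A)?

From D = 4.1A + 15.4: E[D] = a·E[A] + b, so E[A] = (E[D] − b)/a = (199.9 − 15.4)/4.1 = 45.
sd(D) = √6724 = 82.
sd(D) = |a|·sd(A), so sd(A) = 82/|4.1| = 20.

E[A] = 45, sd(A) = 20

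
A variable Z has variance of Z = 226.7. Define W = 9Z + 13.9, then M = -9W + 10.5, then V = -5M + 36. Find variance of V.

variance of W = 9²·226.7 = 18362.7.
variance of M = (-9)²·18362.7 = 1487378.7.
variance of V = (-5)²·1487378.7 = 37184467.5.

variance of V = 37184467.5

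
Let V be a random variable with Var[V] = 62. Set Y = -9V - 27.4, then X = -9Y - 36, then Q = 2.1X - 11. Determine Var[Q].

Var[Y] = (-9)²·62 = 5022.
Var[X] = (-9)²·5022 = 406782.
Var[Q] = 2.1²·406782 = 1793908.62.

Var[Q] = 1793908.62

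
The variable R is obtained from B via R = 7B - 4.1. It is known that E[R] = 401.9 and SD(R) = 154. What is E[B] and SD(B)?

E[B] = 58, SD(B) = 22

From R = 7B - 4.1: E[R] = a·E[B] + b, so E[B] = (E[R] − b)/a = (401.9 − (-4.1))/7 = 58.
SD(R) = |a|·SD(B), so SD(B) = 154/|7| = 22.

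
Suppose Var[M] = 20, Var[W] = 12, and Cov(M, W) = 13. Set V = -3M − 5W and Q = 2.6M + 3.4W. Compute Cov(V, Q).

Cov(V, Q) = -661.6

By bilinearity, Cov(V, Q) = ac·Var[M] + bd·Var[W] + (ad+bc)·Cov(M, W), with a=-3, b=-5, c=2.6, d=3.4.
ac·Var[M] = (-3)·2.6·20 = -156
bd·Var[W] = (-5)·3.4·12 = -204
(ad+bc)·Cov(M, W) = (-23.2)·13 = -301.6
Cov(V, Q) = -156 + (-204) + (-301.6) = -661.6.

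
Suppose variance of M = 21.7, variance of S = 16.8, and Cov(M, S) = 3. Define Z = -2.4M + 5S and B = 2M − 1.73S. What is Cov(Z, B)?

Cov(Z, B) = -207.024

By bilinearity, Cov(Z, B) = ac·variance of M + bd·variance of S + (ad+bc)·Cov(M, S), with a=-2.4, b=5, c=2, d=-1.73.
ac·variance of M = (-2.4)·2·21.7 = -104.16
bd·variance of S = 5·(-1.73)·16.8 = -145.32
(ad+bc)·Cov(M, S) = (14.152)·3 = 42.456
Cov(Z, B) = -104.16 + (-145.32) + 42.456 = -207.024.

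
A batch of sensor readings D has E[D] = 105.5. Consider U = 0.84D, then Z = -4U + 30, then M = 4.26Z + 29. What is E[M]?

E[U] = 0.84·105.5 = 88.62.
E[Z] = (-4)·88.62 + 30 = -324.48.
E[M] = 4.26·(-324.48) + 29 = -1353.2848.

E[M] = -1353.2848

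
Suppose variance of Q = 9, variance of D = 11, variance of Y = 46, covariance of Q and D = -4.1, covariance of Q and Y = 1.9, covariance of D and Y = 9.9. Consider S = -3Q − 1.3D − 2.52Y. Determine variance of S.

variance of S = a²·variance of Q + b²·variance of D + c²·variance of Y + 2ab·covariance of Q and D + 2ac·covariance of Q and Y + 2bc·covariance of D and Y, with a = -3, b = -1.3, c = -2.52.
= 81 + 18.59 + 292.1184 + (-31.98) + 28.728 + 64.8648
= 453.3212.

variance of S = 453.3212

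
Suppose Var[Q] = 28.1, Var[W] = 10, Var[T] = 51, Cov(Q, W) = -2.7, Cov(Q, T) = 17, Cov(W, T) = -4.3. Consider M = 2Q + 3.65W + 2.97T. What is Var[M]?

Var[M] = 764.8026

Var[M] = a²·Var[Q] + b²·Var[W] + c²·Var[T] + 2ab·Cov(Q, W) + 2ac·Cov(Q, T) + 2bc·Cov(W, T), with a = 2, b = 3.65, c = 2.97.
= 112.4 + 133.225 + 449.8659 + (-39.42) + 201.96 + (-93.2283)
= 764.8026.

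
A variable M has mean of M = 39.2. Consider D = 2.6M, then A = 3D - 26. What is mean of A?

mean of A = 279.76

mean of D = 2.6·39.2 = 101.92.
mean of A = 3·101.92 + (-26) = 279.76.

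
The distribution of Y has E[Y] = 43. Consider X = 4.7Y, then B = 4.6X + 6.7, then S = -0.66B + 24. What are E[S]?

E[X] = 4.7·43 = 202.1.
E[B] = 4.6·202.1 + 6.7 = 936.36.
E[S] = (-0.66)·936.36 + 24 = -593.9976.

E[S] = -593.9976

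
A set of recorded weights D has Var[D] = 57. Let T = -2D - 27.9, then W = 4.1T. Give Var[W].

Var[T] = (-2)²·57 = 228.
Var[W] = 4.1²·228 = 3832.68.

Var[W] = 3832.68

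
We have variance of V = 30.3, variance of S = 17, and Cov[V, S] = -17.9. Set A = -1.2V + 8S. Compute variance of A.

variance of A = a²·variance of V + b²·variance of S + 2ab·Cov[V, S] with a = -1.2, b = 8.
= (-1.2)²·30.3 + 8²·17 + 2·(-1.2)·8·(-17.9)
= 43.632 + 1088 + 343.68 = 1475.312.

variance of A = 1475.312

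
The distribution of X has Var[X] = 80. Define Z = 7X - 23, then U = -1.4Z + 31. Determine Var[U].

Var[Z] = 7²·80 = 3920.
Var[U] = (-1.4)²·3920 = 7683.2.

Var[U] = 7683.2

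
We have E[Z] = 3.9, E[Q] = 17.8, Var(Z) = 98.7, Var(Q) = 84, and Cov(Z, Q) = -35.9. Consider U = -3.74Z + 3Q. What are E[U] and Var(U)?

E[U] = (-3.74)·E[Z] + 3·E[Q] = (-3.74)·3.9 + 3·17.8 = 38.814.
Var(U) = a²·Var(Z) + b²·Var(Q) + 2ab·Cov(Z, Q) with a = -3.74, b = 3.
= (-3.74)²·98.7 + 3²·84 + 2·(-3.74)·3·(-35.9)
= 1380.57612 + 756 + 805.596 = 2942.17212.

E[U] = 38.814, Var(U) = 2942.17212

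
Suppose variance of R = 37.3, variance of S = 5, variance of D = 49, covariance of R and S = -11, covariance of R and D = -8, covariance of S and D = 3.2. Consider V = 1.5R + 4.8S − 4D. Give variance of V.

variance of V = a²·variance of R + b²·variance of S + c²·variance of D + 2ab·covariance of R and S + 2ac·covariance of R and D + 2bc·covariance of S and D, with a = 1.5, b = 4.8, c = -4.
= 83.925 + 115.2 + 784 + (-158.4) + 96 + (-122.88)
= 797.845.

variance of V = 797.845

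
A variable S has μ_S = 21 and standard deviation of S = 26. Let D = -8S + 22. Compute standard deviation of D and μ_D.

D = -8S + 22 is linear with a = -8, b = 22.
standard deviation of D = |a|·standard deviation of S = |-8|·26 = 208.
μ_D = a·μ_S + b = (-8)·21 + 22 = -146.

standard deviation of D = 208, μ_D = -146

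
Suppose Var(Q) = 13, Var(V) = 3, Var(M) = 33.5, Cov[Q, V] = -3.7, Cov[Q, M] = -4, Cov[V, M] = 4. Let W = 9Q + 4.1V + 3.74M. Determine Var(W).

Var(W) = 1152.3466

Var(W) = a²·Var(Q) + b²·Var(V) + c²·Var(M) + 2ab·Cov[Q, V] + 2ac·Cov[Q, M] + 2bc·Cov[V, M], with a = 9, b = 4.1, c = 3.74.
= 1053 + 50.43 + 468.5846 + (-273.06) + (-269.28) + 122.672
= 1152.3466.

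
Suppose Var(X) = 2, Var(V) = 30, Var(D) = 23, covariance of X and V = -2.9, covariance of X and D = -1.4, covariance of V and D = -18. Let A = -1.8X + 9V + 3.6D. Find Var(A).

Var(A) = a²·Var(X) + b²·Var(V) + c²·Var(D) + 2ab·covariance of X and V + 2ac·covariance of X and D + 2bc·covariance of V and D, with a = -1.8, b = 9, c = 3.6.
= 6.48 + 2430 + 298.08 + 93.96 + 18.144 + (-1166.4)
= 1680.264.

Var(A) = 1680.264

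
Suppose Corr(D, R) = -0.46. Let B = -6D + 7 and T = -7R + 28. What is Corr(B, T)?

Corr(B, T) = -0.46

Linear rescalings preserve correlation up to sign; here the slopes -6 and -7 have the same sign, so Corr(B, T) = Corr(D, R) = -0.46.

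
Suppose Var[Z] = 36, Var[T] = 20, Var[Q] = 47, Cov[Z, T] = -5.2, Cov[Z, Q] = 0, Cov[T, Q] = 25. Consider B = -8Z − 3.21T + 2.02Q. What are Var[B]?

Var[B] = a²·Var[Z] + b²·Var[T] + c²·Var[Q] + 2ab·Cov[Z, T] + 2ac·Cov[Z, Q] + 2bc·Cov[T, Q], with a = -8, b = -3.21, c = 2.02.
= 2304 + 206.082 + 191.7788 + (-267.072) + 0 + (-324.21)
= 2110.5788.

Var[B] = 2110.5788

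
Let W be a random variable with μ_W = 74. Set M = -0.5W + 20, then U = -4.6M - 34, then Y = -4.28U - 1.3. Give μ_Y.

μ_M = (-0.5)·74 + 20 = -17.
μ_U = (-4.6)·(-17) + (-34) = 44.2.
μ_Y = (-4.28)·44.2 + (-1.3) = -190.476.

μ_Y = -190.476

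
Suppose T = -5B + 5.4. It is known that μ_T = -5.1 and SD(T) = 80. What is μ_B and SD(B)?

μ_B = 2.1, SD(B) = 16

From T = -5B + 5.4: μ_T = a·μ_B + b, so μ_B = (μ_T − b)/a = (-5.1 − 5.4)/(-5) = 2.1.
SD(T) = |a|·SD(B), so SD(B) = 80/|-5| = 16.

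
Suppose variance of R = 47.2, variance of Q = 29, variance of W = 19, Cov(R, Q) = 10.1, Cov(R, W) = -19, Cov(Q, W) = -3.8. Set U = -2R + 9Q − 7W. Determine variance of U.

variance of U = 3052

variance of U = a²·variance of R + b²·variance of Q + c²·variance of W + 2ab·Cov(R, Q) + 2ac·Cov(R, W) + 2bc·Cov(Q, W), with a = -2, b = 9, c = -7.
= 188.8 + 2349 + 931 + (-363.6) + (-532) + 478.8
= 3052.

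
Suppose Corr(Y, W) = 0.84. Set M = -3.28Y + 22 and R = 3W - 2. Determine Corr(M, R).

Linear rescalings preserve |correlation|; the slopes -3.28 and 3 have opposite signs, so the correlation flips sign: Corr(M, R) = −Corr(Y, W) = -0.84.

Corr(M, R) = -0.84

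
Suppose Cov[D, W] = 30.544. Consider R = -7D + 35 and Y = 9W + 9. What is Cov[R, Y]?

Cov[R, Y] = a·c·Cov[D, W] = (-7)·9·30.544 = -1924.272. Additive constants drop out.

Cov[R, Y] = -1924.272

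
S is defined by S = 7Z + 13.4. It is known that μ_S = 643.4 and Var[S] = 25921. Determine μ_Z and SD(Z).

From S = 7Z + 13.4: μ_S = a·μ_Z + b, so μ_Z = (μ_S − b)/a = (643.4 − 13.4)/7 = 90.
SD(S) = √25921 = 161.
SD(S) = |a|·SD(Z), so SD(Z) = 161/|7| = 23.

μ_Z = 90, SD(Z) = 23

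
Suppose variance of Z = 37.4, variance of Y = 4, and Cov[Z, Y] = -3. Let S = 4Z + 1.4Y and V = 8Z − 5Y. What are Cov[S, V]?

Cov[S, V] = 1195.2

By bilinearity, Cov[S, V] = ac·variance of Z + bd·variance of Y + (ad+bc)·Cov[Z, Y], with a=4, b=1.4, c=8, d=-5.
ac·variance of Z = 4·8·37.4 = 1196.8
bd·variance of Y = 1.4·(-5)·4 = -28
(ad+bc)·Cov[Z, Y] = (-8.8)·(-3) = 26.4
Cov[S, V] = 1196.8 + (-28) + 26.4 = 1195.2.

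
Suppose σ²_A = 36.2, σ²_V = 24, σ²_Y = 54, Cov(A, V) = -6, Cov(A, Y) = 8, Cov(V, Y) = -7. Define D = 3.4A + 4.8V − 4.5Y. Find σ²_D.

σ²_D = a²·σ²_A + b²·σ²_V + c²·σ²_Y + 2ab·Cov(A, V) + 2ac·Cov(A, Y) + 2bc·Cov(V, Y), with a = 3.4, b = 4.8, c = -4.5.
= 418.472 + 552.96 + 1093.5 + (-195.84) + (-244.8) + 302.4
= 1926.692.

σ²_D = 1926.692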